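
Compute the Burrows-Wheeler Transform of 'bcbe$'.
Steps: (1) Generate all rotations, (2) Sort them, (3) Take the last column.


Rotations (sorted):
  0: $bcbe -> last char: e
  1: bcbe$ -> last char: $
  2: be$bc -> last char: c
  3: cbe$b -> last char: b
  4: e$bcb -> last char: b


BWT = e$cbb


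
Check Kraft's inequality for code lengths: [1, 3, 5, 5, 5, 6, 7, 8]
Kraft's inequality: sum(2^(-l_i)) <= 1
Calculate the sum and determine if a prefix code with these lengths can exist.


Sum = 2^(-1) + 2^(-3) + 2^(-5) + 2^(-5) + 2^(-5) + 2^(-6) + 2^(-7) + 2^(-8)
    = 0.5 + 0.125 + 0.03125 + 0.03125 + 0.03125 + 0.015625 + 0.0078125 + 0.00390625
    = 191/256 = 0.74609375
Since 0.74609375 <= 1, Kraft's inequality IS satisfied.
A prefix code with these lengths CAN exist.

Kraft sum = 0.74609375. Satisfied.


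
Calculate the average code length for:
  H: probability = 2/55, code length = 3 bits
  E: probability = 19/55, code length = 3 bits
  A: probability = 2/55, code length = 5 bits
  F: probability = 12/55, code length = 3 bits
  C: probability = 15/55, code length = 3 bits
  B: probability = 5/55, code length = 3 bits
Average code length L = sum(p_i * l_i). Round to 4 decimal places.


Weighted contributions p_i * l_i:
  H: (2/55) * 3 = 6/55
  E: (19/55) * 3 = 57/55
  A: (2/55) * 5 = 10/55
  F: (12/55) * 3 = 36/55
  C: (15/55) * 3 = 45/55
  B: (5/55) * 3 = 15/55
Sum = (6 + 57 + 10 + 36 + 45 + 15)/55 = 169/55

L = 169/55 = 3.0727 bits/symbol


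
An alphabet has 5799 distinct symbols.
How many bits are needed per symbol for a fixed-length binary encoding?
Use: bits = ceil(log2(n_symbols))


log2(5799) = 12.5016
Bracket: 2^12 = 4096 < 5799 <= 2^13 = 8192
So ceil(log2(5799)) = 13

bits = ceil(log2(5799)) = ceil(12.5016) = 13 bits


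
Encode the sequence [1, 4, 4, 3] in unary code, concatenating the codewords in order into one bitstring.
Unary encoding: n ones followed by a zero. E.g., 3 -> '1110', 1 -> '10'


Encode each number as n ones followed by a terminating 0:
  1 -> 10 (2 bits)
  4 -> 11110 (5 bits)
  4 -> 11110 (5 bits)
  3 -> 1110 (4 bits)
Total length = 2 + 5 + 5 + 4 = 16 bits.

Unary([1, 4, 4, 3]) = 1011110111101110 (16 bits)


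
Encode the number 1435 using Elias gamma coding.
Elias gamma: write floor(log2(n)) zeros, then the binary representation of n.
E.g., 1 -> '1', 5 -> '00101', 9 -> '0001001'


num_bits = floor(log2(1435)) + 1 = 11
leading_zeros = num_bits - 1 = 10
binary(1435) = 10110011011

Elias gamma(1435) = '0000000000' + '10110011011' = 000000000010110011011 (21 bits)


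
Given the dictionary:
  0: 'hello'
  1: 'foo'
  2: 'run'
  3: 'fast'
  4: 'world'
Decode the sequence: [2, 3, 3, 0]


Look up each index in the dictionary:
  2 -> 'run'
  3 -> 'fast'
  3 -> 'fast'
  0 -> 'hello'

Decoded: "run fast fast hello"


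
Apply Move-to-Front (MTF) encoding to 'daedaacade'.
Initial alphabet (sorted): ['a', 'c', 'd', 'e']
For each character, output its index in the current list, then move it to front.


MTF encoding:
'd': index 2 in ['a', 'c', 'd', 'e'] -> ['d', 'a', 'c', 'e']
'a': index 1 in ['d', 'a', 'c', 'e'] -> ['a', 'd', 'c', 'e']
'e': index 3 in ['a', 'd', 'c', 'e'] -> ['e', 'a', 'd', 'c']
'd': index 2 in ['e', 'a', 'd', 'c'] -> ['d', 'e', 'a', 'c']
'a': index 2 in ['d', 'e', 'a', 'c'] -> ['a', 'd', 'e', 'c']
'a': index 0 in ['a', 'd', 'e', 'c'] -> ['a', 'd', 'e', 'c']
'c': index 3 in ['a', 'd', 'e', 'c'] -> ['c', 'a', 'd', 'e']
'a': index 1 in ['c', 'a', 'd', 'e'] -> ['a', 'c', 'd', 'e']
'd': index 2 in ['a', 'c', 'd', 'e'] -> ['d', 'a', 'c', 'e']
'e': index 3 in ['d', 'a', 'c', 'e'] -> ['e', 'd', 'a', 'c']


Output: [2, 1, 3, 2, 2, 0, 3, 1, 2, 3]


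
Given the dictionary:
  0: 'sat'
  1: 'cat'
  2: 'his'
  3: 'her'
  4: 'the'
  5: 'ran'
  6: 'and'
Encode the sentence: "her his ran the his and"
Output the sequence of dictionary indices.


Look up each word in the dictionary:
  'her' -> 3
  'his' -> 2
  'ran' -> 5
  'the' -> 4
  'his' -> 2
  'and' -> 6

Encoded: [3, 2, 5, 4, 2, 6]


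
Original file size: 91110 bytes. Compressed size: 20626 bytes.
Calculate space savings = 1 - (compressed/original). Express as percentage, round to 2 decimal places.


ratio = compressed/original = 20626/91110 = 0.226386
savings = 1 - ratio = 1 - 0.226386 = 0.773614
as a percentage: 0.773614 * 100 = 77.36%

Space savings = 1 - 20626/91110 = 77.36%


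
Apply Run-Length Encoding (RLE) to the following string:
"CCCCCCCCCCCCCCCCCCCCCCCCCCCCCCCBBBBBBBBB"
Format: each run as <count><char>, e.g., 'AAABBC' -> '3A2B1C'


Scanning runs left to right:
  i=0: run of 'C' x 31 -> '31C'
  i=31: run of 'B' x 9 -> '9B'

RLE = 31C9B


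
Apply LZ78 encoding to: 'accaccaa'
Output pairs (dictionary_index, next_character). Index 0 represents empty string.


LZ78 encoding steps:
Dictionary: {0: ''}
Step 1: w='' (idx 0), next='a' -> output (0, 'a'), add 'a' as idx 1
Step 2: w='' (idx 0), next='c' -> output (0, 'c'), add 'c' as idx 2
Step 3: w='c' (idx 2), next='a' -> output (2, 'a'), add 'ca' as idx 3
Step 4: w='c' (idx 2), next='c' -> output (2, 'c'), add 'cc' as idx 4
Step 5: w='a' (idx 1), next='a' -> output (1, 'a'), add 'aa' as idx 5


Encoded: [(0, 'a'), (0, 'c'), (2, 'a'), (2, 'c'), (1, 'a')]


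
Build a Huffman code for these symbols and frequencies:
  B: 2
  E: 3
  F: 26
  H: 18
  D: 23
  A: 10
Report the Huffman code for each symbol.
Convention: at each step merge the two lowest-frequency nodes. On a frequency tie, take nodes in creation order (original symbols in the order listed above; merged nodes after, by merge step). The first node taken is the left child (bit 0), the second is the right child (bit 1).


Huffman tree construction:
Step 1: Merge B(2) + E(3) = 5
Step 2: Merge (B+E)(5) + A(10) = 15
Step 3: Merge ((B+E)+A)(15) + H(18) = 33
Step 4: Merge D(23) + F(26) = 49
Step 5: Merge (((B+E)+A)+H)(33) + (D+F)(49) = 82
Read each symbol's code off the tree from the root (left child = 0, right child = 1).

Codes:
  B: 0000 (length 4)
  E: 0001 (length 4)
  F: 11 (length 2)
  H: 01 (length 2)
  D: 10 (length 2)
  A: 001 (length 3)
Average code length: 184/82 = 2.2439 bits/symbol


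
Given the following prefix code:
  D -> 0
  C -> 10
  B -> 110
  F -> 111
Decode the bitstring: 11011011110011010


Decoding step by step:
Bits 110 -> B
Bits 110 -> B
Bits 111 -> F
Bits 10 -> C
Bits 0 -> D
Bits 110 -> B
Bits 10 -> C


Decoded message: BBFCDBC


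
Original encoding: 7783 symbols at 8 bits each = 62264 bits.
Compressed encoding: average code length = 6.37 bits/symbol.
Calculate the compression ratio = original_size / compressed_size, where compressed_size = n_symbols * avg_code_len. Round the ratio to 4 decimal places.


original_size = n_symbols * orig_bits = 7783 * 8 = 62264 bits
compressed_size = n_symbols * avg_code_len = 7783 * 6.37 = 49577.71 bits
ratio = original_size / compressed_size = 62264 / 49577.71 = 1.2559

Compression ratio = 1.2559


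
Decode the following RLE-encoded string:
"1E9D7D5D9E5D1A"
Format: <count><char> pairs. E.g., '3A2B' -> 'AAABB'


Expanding each <count><char> pair:
  1E -> 'E'
  9D -> 'DDDDDDDDD'
  7D -> 'DDDDDDD'
  5D -> 'DDDDD'
  9E -> 'EEEEEEEEE'
  5D -> 'DDDDD'
  1A -> 'A'

Decoded = EDDDDDDDDDDDDDDDDDDDDDEEEEEEEEEDDDDDA


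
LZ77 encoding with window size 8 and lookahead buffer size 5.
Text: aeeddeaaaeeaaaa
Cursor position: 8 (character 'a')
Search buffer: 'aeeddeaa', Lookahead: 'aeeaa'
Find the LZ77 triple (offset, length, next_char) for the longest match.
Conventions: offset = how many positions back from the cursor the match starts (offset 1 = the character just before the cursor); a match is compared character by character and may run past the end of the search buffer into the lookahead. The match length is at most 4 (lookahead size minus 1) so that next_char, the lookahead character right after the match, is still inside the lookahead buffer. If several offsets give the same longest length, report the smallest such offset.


Try each offset into the search buffer:
  offset=1 (pos 7, char 'a'): match length 1
  offset=2 (pos 6, char 'a'): match length 1
  offset=3 (pos 5, char 'e'): match length 0
  offset=4 (pos 4, char 'd'): match length 0
  offset=5 (pos 3, char 'd'): match length 0
  offset=6 (pos 2, char 'e'): match length 0
  offset=7 (pos 1, char 'e'): match length 0
  offset=8 (pos 0, char 'a'): match length 3
Longest match has length 3 at offset 8.
next_char = character at position 8 + 3 = 11 -> 'a'

Best match: offset=8, length=3 (matching 'aee' starting at position 0)
LZ77 triple: (8, 3, 'a')


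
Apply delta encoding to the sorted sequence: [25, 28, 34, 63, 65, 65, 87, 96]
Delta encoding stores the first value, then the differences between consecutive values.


First value: 25
Deltas:
  28 - 25 = 3
  34 - 28 = 6
  63 - 34 = 29
  65 - 63 = 2
  65 - 65 = 0
  87 - 65 = 22
  96 - 87 = 9


Delta encoded: [25, 3, 6, 29, 2, 0, 22, 9]


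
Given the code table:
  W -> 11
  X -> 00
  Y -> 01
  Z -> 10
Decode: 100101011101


Decoding:
10 -> Z
01 -> Y
01 -> Y
01 -> Y
11 -> W
01 -> Y


Result: ZYYYWY


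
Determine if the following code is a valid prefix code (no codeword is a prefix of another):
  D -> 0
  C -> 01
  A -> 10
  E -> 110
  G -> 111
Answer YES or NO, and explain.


Checking each pair (does one codeword prefix another?):
  D='0' vs C='01': prefix -- VIOLATION

NO -- this is NOT a valid prefix code. D (0) is a prefix of C (01).


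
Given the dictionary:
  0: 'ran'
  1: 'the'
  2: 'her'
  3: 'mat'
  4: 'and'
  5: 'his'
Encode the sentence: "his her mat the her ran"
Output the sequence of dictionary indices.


Look up each word in the dictionary:
  'his' -> 5
  'her' -> 2
  'mat' -> 3
  'the' -> 1
  'her' -> 2
  'ran' -> 0

Encoded: [5, 2, 3, 1, 2, 0]


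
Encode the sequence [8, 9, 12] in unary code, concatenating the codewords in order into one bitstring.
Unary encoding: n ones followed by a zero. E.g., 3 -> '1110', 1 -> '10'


Encode each number as n ones followed by a terminating 0:
  8 -> 111111110 (9 bits)
  9 -> 1111111110 (10 bits)
  12 -> 1111111111110 (13 bits)
Total length = 9 + 10 + 13 = 32 bits.

Unary([8, 9, 12]) = 11111111011111111101111111111110 (32 bits)


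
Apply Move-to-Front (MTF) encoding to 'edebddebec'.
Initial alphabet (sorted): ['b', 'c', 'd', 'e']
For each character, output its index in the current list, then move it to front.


MTF encoding:
'e': index 3 in ['b', 'c', 'd', 'e'] -> ['e', 'b', 'c', 'd']
'd': index 3 in ['e', 'b', 'c', 'd'] -> ['d', 'e', 'b', 'c']
'e': index 1 in ['d', 'e', 'b', 'c'] -> ['e', 'd', 'b', 'c']
'b': index 2 in ['e', 'd', 'b', 'c'] -> ['b', 'e', 'd', 'c']
'd': index 2 in ['b', 'e', 'd', 'c'] -> ['d', 'b', 'e', 'c']
'd': index 0 in ['d', 'b', 'e', 'c'] -> ['d', 'b', 'e', 'c']
'e': index 2 in ['d', 'b', 'e', 'c'] -> ['e', 'd', 'b', 'c']
'b': index 2 in ['e', 'd', 'b', 'c'] -> ['b', 'e', 'd', 'c']
'e': index 1 in ['b', 'e', 'd', 'c'] -> ['e', 'b', 'd', 'c']
'c': index 3 in ['e', 'b', 'd', 'c'] -> ['c', 'e', 'b', 'd']


Output: [3, 3, 1, 2, 2, 0, 2, 2, 1, 3]


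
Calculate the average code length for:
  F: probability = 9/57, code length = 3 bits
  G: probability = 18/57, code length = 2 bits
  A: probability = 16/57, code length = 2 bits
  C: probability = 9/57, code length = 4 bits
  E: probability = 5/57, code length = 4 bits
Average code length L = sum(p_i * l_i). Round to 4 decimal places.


Weighted contributions p_i * l_i:
  F: (9/57) * 3 = 27/57
  G: (18/57) * 2 = 36/57
  A: (16/57) * 2 = 32/57
  C: (9/57) * 4 = 36/57
  E: (5/57) * 4 = 20/57
Sum = (27 + 36 + 32 + 36 + 20)/57 = 151/57

L = 151/57 = 2.6491 bits/symbol


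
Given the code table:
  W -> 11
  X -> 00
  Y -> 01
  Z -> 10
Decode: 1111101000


Decoding:
11 -> W
11 -> W
10 -> Z
10 -> Z
00 -> X


Result: WWZZX


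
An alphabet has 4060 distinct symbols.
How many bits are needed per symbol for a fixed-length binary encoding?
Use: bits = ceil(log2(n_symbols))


log2(4060) = 11.9873
Bracket: 2^11 = 2048 < 4060 <= 2^12 = 4096
So ceil(log2(4060)) = 12

bits = ceil(log2(4060)) = ceil(11.9873) = 12 bits


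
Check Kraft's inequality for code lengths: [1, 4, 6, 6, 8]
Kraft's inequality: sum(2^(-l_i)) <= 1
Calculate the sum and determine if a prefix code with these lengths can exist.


Sum = 2^(-1) + 2^(-4) + 2^(-6) + 2^(-6) + 2^(-8)
    = 0.5 + 0.0625 + 0.015625 + 0.015625 + 0.00390625
    = 153/256 = 0.59765625
Since 0.59765625 <= 1, Kraft's inequality IS satisfied.
A prefix code with these lengths CAN exist.

Kraft sum = 0.59765625. Satisfied.


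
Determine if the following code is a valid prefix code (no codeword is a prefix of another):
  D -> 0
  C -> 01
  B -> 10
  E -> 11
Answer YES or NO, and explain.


Checking each pair (does one codeword prefix another?):
  D='0' vs C='01': prefix -- VIOLATION

NO -- this is NOT a valid prefix code. D (0) is a prefix of C (01).


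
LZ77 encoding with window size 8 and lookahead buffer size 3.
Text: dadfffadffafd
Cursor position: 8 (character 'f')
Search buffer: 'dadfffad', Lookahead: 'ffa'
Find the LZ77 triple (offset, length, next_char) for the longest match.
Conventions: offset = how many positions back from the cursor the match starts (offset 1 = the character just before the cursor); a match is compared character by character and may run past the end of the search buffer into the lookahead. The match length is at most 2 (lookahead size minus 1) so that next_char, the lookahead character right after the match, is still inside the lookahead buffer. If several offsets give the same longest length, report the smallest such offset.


Try each offset into the search buffer:
  offset=1 (pos 7, char 'd'): match length 0
  offset=2 (pos 6, char 'a'): match length 0
  offset=3 (pos 5, char 'f'): match length 1
  offset=4 (pos 4, char 'f'): match length 2
  offset=5 (pos 3, char 'f'): match length 2
  offset=6 (pos 2, char 'd'): match length 0
  offset=7 (pos 1, char 'a'): match length 0
  offset=8 (pos 0, char 'd'): match length 0
Longest match has length 2, found at offsets 4, 5; take the smallest, offset 4.
next_char = character at position 8 + 2 = 10 -> 'a'

Best match: offset=4, length=2 (matching 'ff' starting at position 4)
LZ77 triple: (4, 2, 'a')


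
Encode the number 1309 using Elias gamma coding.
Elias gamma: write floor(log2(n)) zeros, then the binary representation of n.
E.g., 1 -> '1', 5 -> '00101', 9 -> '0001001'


num_bits = floor(log2(1309)) + 1 = 11
leading_zeros = num_bits - 1 = 10
binary(1309) = 10100011101

Elias gamma(1309) = '0000000000' + '10100011101' = 000000000010100011101 (21 bits)


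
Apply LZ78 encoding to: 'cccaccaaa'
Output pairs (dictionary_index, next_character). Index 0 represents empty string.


LZ78 encoding steps:
Dictionary: {0: ''}
Step 1: w='' (idx 0), next='c' -> output (0, 'c'), add 'c' as idx 1
Step 2: w='c' (idx 1), next='c' -> output (1, 'c'), add 'cc' as idx 2
Step 3: w='' (idx 0), next='a' -> output (0, 'a'), add 'a' as idx 3
Step 4: w='cc' (idx 2), next='a' -> output (2, 'a'), add 'cca' as idx 4
Step 5: w='a' (idx 3), next='a' -> output (3, 'a'), add 'aa' as idx 5


Encoded: [(0, 'c'), (1, 'c'), (0, 'a'), (2, 'a'), (3, 'a')]


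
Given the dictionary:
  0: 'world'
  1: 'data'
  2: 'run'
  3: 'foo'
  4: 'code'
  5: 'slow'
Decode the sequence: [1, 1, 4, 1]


Look up each index in the dictionary:
  1 -> 'data'
  1 -> 'data'
  4 -> 'code'
  1 -> 'data'

Decoded: "data data code data"


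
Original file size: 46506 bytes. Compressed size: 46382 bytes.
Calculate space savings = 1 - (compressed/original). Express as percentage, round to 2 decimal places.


ratio = compressed/original = 46382/46506 = 0.997334
savings = 1 - ratio = 1 - 0.997334 = 0.002666
as a percentage: 0.002666 * 100 = 0.27%

Space savings = 1 - 46382/46506 = 0.27%


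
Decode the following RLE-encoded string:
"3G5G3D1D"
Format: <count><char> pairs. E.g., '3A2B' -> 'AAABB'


Expanding each <count><char> pair:
  3G -> 'GGG'
  5G -> 'GGGGG'
  3D -> 'DDD'
  1D -> 'D'

Decoded = GGGGGGGGDDDD


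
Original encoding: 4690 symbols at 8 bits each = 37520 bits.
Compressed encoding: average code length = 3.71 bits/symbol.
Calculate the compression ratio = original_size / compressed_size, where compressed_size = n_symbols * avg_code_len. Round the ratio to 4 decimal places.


original_size = n_symbols * orig_bits = 4690 * 8 = 37520 bits
compressed_size = n_symbols * avg_code_len = 4690 * 3.71 = 17399.9 bits
ratio = original_size / compressed_size = 37520 / 17399.9 = 2.1563

Compression ratio = 2.1563


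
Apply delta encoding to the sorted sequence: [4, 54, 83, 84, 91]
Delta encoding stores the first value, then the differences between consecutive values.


First value: 4
Deltas:
  54 - 4 = 50
  83 - 54 = 29
  84 - 83 = 1
  91 - 84 = 7


Delta encoded: [4, 50, 29, 1, 7]


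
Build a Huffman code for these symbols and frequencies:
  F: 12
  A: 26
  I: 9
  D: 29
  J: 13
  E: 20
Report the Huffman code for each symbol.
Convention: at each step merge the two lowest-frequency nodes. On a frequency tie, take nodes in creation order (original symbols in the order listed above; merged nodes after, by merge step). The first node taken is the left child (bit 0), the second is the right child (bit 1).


Huffman tree construction:
Step 1: Merge I(9) + F(12) = 21
Step 2: Merge J(13) + E(20) = 33
Step 3: Merge (I+F)(21) + A(26) = 47
Step 4: Merge D(29) + (J+E)(33) = 62
Step 5: Merge ((I+F)+A)(47) + (D+(J+E))(62) = 109
Read each symbol's code off the tree from the root (left child = 0, right child = 1).

Codes:
  F: 001 (length 3)
  A: 01 (length 2)
  I: 000 (length 3)
  D: 10 (length 2)
  J: 110 (length 3)
  E: 111 (length 3)
Average code length: 272/109 = 2.4954 bits/symbol


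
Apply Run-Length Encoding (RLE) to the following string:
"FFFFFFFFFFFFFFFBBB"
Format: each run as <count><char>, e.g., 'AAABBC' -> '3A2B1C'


Scanning runs left to right:
  i=0: run of 'F' x 15 -> '15F'
  i=15: run of 'B' x 3 -> '3B'

RLE = 15F3B


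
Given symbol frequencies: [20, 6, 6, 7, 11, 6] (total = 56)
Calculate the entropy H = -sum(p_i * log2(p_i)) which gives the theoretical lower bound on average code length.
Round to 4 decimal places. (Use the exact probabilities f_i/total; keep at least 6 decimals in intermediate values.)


Per-symbol terms -p_i * log2(p_i) with p_i = f_i/56:
  p = 20/56 = 0.357143: log2(p) = -1.485427, -p*log2(p) = 0.530510
  p = 6/56 = 0.107143: log2(p) = -3.222392, -p*log2(p) = 0.345256
  p = 6/56 = 0.107143: log2(p) = -3.222392, -p*log2(p) = 0.345256
  p = 7/56 = 0.125000: log2(p) = -3.000000, -p*log2(p) = 0.375000
  p = 11/56 = 0.196429: log2(p) = -2.347923, -p*log2(p) = 0.461199
  p = 6/56 = 0.107143: log2(p) = -3.222392, -p*log2(p) = 0.345256
H = 0.530510 + 0.345256 + 0.345256 + 0.375000 + 0.461199 + 0.345256 = 2.402477

H = 2.4025 bits/symbol


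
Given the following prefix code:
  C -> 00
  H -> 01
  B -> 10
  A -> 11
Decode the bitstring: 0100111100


Decoding step by step:
Bits 01 -> H
Bits 00 -> C
Bits 11 -> A
Bits 11 -> A
Bits 00 -> C


Decoded message: HCAAC


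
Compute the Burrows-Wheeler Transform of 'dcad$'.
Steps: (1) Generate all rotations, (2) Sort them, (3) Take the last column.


Rotations (sorted):
  0: $dcad -> last char: d
  1: ad$dc -> last char: c
  2: cad$d -> last char: d
  3: d$dca -> last char: a
  4: dcad$ -> last char: $


BWT = dcda$


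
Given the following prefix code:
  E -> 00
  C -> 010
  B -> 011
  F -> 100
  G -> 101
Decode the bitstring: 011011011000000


Decoding step by step:
Bits 011 -> B
Bits 011 -> B
Bits 011 -> B
Bits 00 -> E
Bits 00 -> E
Bits 00 -> E


Decoded message: BBBEEE


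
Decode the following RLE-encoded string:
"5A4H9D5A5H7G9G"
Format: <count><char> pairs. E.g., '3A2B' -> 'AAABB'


Expanding each <count><char> pair:
  5A -> 'AAAAA'
  4H -> 'HHHH'
  9D -> 'DDDDDDDDD'
  5A -> 'AAAAA'
  5H -> 'HHHHH'
  7G -> 'GGGGGGG'
  9G -> 'GGGGGGGGG'

Decoded = AAAAAHHHHDDDDDDDDDAAAAAHHHHHGGGGGGGGGGGGGGGG


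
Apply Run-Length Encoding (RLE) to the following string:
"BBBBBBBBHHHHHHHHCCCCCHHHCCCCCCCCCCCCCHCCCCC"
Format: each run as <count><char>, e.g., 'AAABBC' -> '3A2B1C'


Scanning runs left to right:
  i=0: run of 'B' x 8 -> '8B'
  i=8: run of 'H' x 8 -> '8H'
  i=16: run of 'C' x 5 -> '5C'
  i=21: run of 'H' x 3 -> '3H'
  i=24: run of 'C' x 13 -> '13C'
  i=37: run of 'H' x 1 -> '1H'
  i=38: run of 'C' x 5 -> '5C'

RLE = 8B8H5C3H13C1H5C


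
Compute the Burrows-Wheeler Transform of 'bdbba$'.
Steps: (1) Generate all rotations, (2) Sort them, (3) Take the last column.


Rotations (sorted):
  0: $bdbba -> last char: a
  1: a$bdbb -> last char: b
  2: ba$bdb -> last char: b
  3: bba$bd -> last char: d
  4: bdbba$ -> last char: $
  5: dbba$b -> last char: b


BWT = abbd$b


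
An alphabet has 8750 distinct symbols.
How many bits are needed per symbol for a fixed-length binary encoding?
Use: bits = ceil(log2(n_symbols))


log2(8750) = 13.0951
Bracket: 2^13 = 8192 < 8750 <= 2^14 = 16384
So ceil(log2(8750)) = 14

bits = ceil(log2(8750)) = ceil(13.0951) = 14 bits


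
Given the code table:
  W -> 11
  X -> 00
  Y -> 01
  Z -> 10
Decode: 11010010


Decoding:
11 -> W
01 -> Y
00 -> X
10 -> Z


Result: WYXZ


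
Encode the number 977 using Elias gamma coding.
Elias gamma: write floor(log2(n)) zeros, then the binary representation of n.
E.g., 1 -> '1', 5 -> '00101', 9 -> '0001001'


num_bits = floor(log2(977)) + 1 = 10
leading_zeros = num_bits - 1 = 9
binary(977) = 1111010001

Elias gamma(977) = '000000000' + '1111010001' = 0000000001111010001 (19 bits)


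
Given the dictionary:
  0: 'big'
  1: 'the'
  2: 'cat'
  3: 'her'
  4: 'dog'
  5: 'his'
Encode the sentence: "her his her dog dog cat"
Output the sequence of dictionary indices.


Look up each word in the dictionary:
  'her' -> 3
  'his' -> 5
  'her' -> 3
  'dog' -> 4
  'dog' -> 4
  'cat' -> 2

Encoded: [3, 5, 3, 4, 4, 2]


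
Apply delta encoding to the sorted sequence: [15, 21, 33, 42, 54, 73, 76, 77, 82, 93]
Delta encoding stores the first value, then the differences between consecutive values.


First value: 15
Deltas:
  21 - 15 = 6
  33 - 21 = 12
  42 - 33 = 9
  54 - 42 = 12
  73 - 54 = 19
  76 - 73 = 3
  77 - 76 = 1
  82 - 77 = 5
  93 - 82 = 11


Delta encoded: [15, 6, 12, 9, 12, 19, 3, 1, 5, 11]


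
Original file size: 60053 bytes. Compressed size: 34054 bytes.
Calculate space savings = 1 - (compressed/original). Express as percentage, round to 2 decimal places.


ratio = compressed/original = 34054/60053 = 0.567066
savings = 1 - ratio = 1 - 0.567066 = 0.432934
as a percentage: 0.432934 * 100 = 43.29%

Space savings = 1 - 34054/60053 = 43.29%


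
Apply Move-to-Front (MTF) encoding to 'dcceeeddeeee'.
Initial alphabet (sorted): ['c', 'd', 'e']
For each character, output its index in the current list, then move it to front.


MTF encoding:
'd': index 1 in ['c', 'd', 'e'] -> ['d', 'c', 'e']
'c': index 1 in ['d', 'c', 'e'] -> ['c', 'd', 'e']
'c': index 0 in ['c', 'd', 'e'] -> ['c', 'd', 'e']
'e': index 2 in ['c', 'd', 'e'] -> ['e', 'c', 'd']
'e': index 0 in ['e', 'c', 'd'] -> ['e', 'c', 'd']
'e': index 0 in ['e', 'c', 'd'] -> ['e', 'c', 'd']
'd': index 2 in ['e', 'c', 'd'] -> ['d', 'e', 'c']
'd': index 0 in ['d', 'e', 'c'] -> ['d', 'e', 'c']
'e': index 1 in ['d', 'e', 'c'] -> ['e', 'd', 'c']
'e': index 0 in ['e', 'd', 'c'] -> ['e', 'd', 'c']
'e': index 0 in ['e', 'd', 'c'] -> ['e', 'd', 'c']
'e': index 0 in ['e', 'd', 'c'] -> ['e', 'd', 'c']


Output: [1, 1, 0, 2, 0, 0, 2, 0, 1, 0, 0, 0]


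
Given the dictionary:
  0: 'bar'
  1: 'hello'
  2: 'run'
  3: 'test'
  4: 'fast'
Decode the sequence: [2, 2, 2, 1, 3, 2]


Look up each index in the dictionary:
  2 -> 'run'
  2 -> 'run'
  2 -> 'run'
  1 -> 'hello'
  3 -> 'test'
  2 -> 'run'

Decoded: "run run run hello test run"


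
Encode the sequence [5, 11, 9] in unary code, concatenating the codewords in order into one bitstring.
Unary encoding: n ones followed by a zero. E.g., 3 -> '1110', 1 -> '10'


Encode each number as n ones followed by a terminating 0:
  5 -> 111110 (6 bits)
  11 -> 111111111110 (12 bits)
  9 -> 1111111110 (10 bits)
Total length = 6 + 12 + 10 = 28 bits.

Unary([5, 11, 9]) = 1111101111111111101111111110 (28 bits)


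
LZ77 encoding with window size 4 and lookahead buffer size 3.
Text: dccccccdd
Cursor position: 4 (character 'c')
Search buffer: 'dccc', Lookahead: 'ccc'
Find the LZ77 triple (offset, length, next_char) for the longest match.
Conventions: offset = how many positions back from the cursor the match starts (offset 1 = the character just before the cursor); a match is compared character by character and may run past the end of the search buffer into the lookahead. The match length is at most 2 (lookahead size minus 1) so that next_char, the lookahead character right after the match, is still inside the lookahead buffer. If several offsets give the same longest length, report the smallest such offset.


Try each offset into the search buffer:
  offset=1 (pos 3, char 'c'): match length 2
  offset=2 (pos 2, char 'c'): match length 2
  offset=3 (pos 1, char 'c'): match length 2
  offset=4 (pos 0, char 'd'): match length 0
Longest match has length 2, found at offsets 1, 2, 3; take the smallest, offset 1.
next_char = character at position 4 + 2 = 6 -> 'c'

Best match: offset=1, length=2 (matching 'cc' starting at position 3)
LZ77 triple: (1, 2, 'c')


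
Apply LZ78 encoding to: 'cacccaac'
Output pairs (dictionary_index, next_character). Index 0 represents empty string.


LZ78 encoding steps:
Dictionary: {0: ''}
Step 1: w='' (idx 0), next='c' -> output (0, 'c'), add 'c' as idx 1
Step 2: w='' (idx 0), next='a' -> output (0, 'a'), add 'a' as idx 2
Step 3: w='c' (idx 1), next='c' -> output (1, 'c'), add 'cc' as idx 3
Step 4: w='c' (idx 1), next='a' -> output (1, 'a'), add 'ca' as idx 4
Step 5: w='a' (idx 2), next='c' -> output (2, 'c'), add 'ac' as idx 5


Encoded: [(0, 'c'), (0, 'a'), (1, 'c'), (1, 'a'), (2, 'c')]


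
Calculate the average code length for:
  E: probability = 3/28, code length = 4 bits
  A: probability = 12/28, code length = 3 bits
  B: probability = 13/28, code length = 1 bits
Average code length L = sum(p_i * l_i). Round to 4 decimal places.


Weighted contributions p_i * l_i:
  E: (3/28) * 4 = 12/28
  A: (12/28) * 3 = 36/28
  B: (13/28) * 1 = 13/28
Sum = (12 + 36 + 13)/28 = 61/28

L = 61/28 = 2.1786 bits/symbol


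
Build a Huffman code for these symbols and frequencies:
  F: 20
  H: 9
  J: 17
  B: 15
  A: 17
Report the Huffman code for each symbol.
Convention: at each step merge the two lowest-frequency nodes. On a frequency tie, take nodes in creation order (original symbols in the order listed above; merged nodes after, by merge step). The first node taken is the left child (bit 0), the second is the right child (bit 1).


Huffman tree construction:
Step 1: Merge H(9) + B(15) = 24
Step 2: Merge J(17) + A(17) = 34
Step 3: Merge F(20) + (H+B)(24) = 44
Step 4: Merge (J+A)(34) + (F+(H+B))(44) = 78
Read each symbol's code off the tree from the root (left child = 0, right child = 1).

Codes:
  F: 10 (length 2)
  H: 110 (length 3)
  J: 00 (length 2)
  B: 111 (length 3)
  A: 01 (length 2)
Average code length: 180/78 = 2.3077 bits/symbol


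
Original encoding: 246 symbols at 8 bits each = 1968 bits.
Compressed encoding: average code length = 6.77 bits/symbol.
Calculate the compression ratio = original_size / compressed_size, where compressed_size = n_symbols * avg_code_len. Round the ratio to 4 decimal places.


original_size = n_symbols * orig_bits = 246 * 8 = 1968 bits
compressed_size = n_symbols * avg_code_len = 246 * 6.77 = 1665.42 bits
ratio = original_size / compressed_size = 1968 / 1665.42 = 1.1817

Compression ratio = 1.1817


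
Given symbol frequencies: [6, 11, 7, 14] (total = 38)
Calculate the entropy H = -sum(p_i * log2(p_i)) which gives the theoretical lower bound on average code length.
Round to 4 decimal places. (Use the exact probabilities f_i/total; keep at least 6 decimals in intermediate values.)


Per-symbol terms -p_i * log2(p_i) with p_i = f_i/38:
  p = 6/38 = 0.157895: log2(p) = -2.662965, -p*log2(p) = 0.420468
  p = 11/38 = 0.289474: log2(p) = -1.788496, -p*log2(p) = 0.517722
  p = 7/38 = 0.184211: log2(p) = -2.440573, -p*log2(p) = 0.449579
  p = 14/38 = 0.368421: log2(p) = -1.440573, -p*log2(p) = 0.530737
H = 0.420468 + 0.517722 + 0.449579 + 0.530737 = 1.918506

H = 1.9185 bits/symbol


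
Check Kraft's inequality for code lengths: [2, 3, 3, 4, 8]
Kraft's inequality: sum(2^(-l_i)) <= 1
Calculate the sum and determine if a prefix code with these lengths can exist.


Sum = 2^(-2) + 2^(-3) + 2^(-3) + 2^(-4) + 2^(-8)
    = 0.25 + 0.125 + 0.125 + 0.0625 + 0.00390625
    = 145/256 = 0.56640625
Since 0.56640625 <= 1, Kraft's inequality IS satisfied.
A prefix code with these lengths CAN exist.

Kraft sum = 0.56640625. Satisfied.


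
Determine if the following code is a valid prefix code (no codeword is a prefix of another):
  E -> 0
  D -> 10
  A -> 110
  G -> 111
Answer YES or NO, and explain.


Checking each pair (does one codeword prefix another?):
  E='0' vs D='10': no prefix
  E='0' vs A='110': no prefix
  E='0' vs G='111': no prefix
  D='10' vs E='0': no prefix
  D='10' vs A='110': no prefix
  D='10' vs G='111': no prefix
  A='110' vs E='0': no prefix
  A='110' vs D='10': no prefix
  A='110' vs G='111': no prefix
  G='111' vs E='0': no prefix
  G='111' vs D='10': no prefix
  G='111' vs A='110': no prefix
No violation found over all pairs.

YES -- this is a valid prefix code. No codeword is a prefix of any other codeword.


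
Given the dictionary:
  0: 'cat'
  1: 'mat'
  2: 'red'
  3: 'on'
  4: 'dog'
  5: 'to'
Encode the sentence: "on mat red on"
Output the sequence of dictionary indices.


Look up each word in the dictionary:
  'on' -> 3
  'mat' -> 1
  'red' -> 2
  'on' -> 3

Encoded: [3, 1, 2, 3]


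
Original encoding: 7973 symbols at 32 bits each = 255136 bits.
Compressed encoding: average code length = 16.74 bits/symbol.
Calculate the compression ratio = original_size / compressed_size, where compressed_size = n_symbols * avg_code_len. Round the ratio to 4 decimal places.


original_size = n_symbols * orig_bits = 7973 * 32 = 255136 bits
compressed_size = n_symbols * avg_code_len = 7973 * 16.74 = 133468.02 bits
ratio = original_size / compressed_size = 255136 / 133468.02 = 1.9116

Compression ratio = 1.9116


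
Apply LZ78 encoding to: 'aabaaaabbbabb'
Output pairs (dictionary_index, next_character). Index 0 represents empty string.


LZ78 encoding steps:
Dictionary: {0: ''}
Step 1: w='' (idx 0), next='a' -> output (0, 'a'), add 'a' as idx 1
Step 2: w='a' (idx 1), next='b' -> output (1, 'b'), add 'ab' as idx 2
Step 3: w='a' (idx 1), next='a' -> output (1, 'a'), add 'aa' as idx 3
Step 4: w='aa' (idx 3), next='b' -> output (3, 'b'), add 'aab' as idx 4
Step 5: w='' (idx 0), next='b' -> output (0, 'b'), add 'b' as idx 5
Step 6: w='b' (idx 5), next='a' -> output (5, 'a'), add 'ba' as idx 6
Step 7: w='b' (idx 5), next='b' -> output (5, 'b'), add 'bb' as idx 7


Encoded: [(0, 'a'), (1, 'b'), (1, 'a'), (3, 'b'), (0, 'b'), (5, 'a'), (5, 'b')]


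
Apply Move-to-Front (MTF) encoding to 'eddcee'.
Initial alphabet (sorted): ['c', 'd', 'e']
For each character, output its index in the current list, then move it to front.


MTF encoding:
'e': index 2 in ['c', 'd', 'e'] -> ['e', 'c', 'd']
'd': index 2 in ['e', 'c', 'd'] -> ['d', 'e', 'c']
'd': index 0 in ['d', 'e', 'c'] -> ['d', 'e', 'c']
'c': index 2 in ['d', 'e', 'c'] -> ['c', 'd', 'e']
'e': index 2 in ['c', 'd', 'e'] -> ['e', 'c', 'd']
'e': index 0 in ['e', 'c', 'd'] -> ['e', 'c', 'd']


Output: [2, 2, 0, 2, 2, 0]


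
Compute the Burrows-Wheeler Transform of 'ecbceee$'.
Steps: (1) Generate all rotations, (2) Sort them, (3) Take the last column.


Rotations (sorted):
  0: $ecbceee -> last char: e
  1: bceee$ec -> last char: c
  2: cbceee$e -> last char: e
  3: ceee$ecb -> last char: b
  4: e$ecbcee -> last char: e
  5: ecbceee$ -> last char: $
  6: ee$ecbce -> last char: e
  7: eee$ecbc -> last char: c


BWT = ecebe$ec


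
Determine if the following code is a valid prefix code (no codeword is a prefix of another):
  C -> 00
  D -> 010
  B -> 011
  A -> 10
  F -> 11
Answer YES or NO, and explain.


Checking each pair (does one codeword prefix another?):
  C='00' vs D='010': no prefix
  C='00' vs B='011': no prefix
  C='00' vs A='10': no prefix
  C='00' vs F='11': no prefix
  D='010' vs C='00': no prefix
  D='010' vs B='011': no prefix
  D='010' vs A='10': no prefix
  D='010' vs F='11': no prefix
  B='011' vs C='00': no prefix
  B='011' vs D='010': no prefix
  B='011' vs A='10': no prefix
  B='011' vs F='11': no prefix
  A='10' vs C='00': no prefix
  A='10' vs D='010': no prefix
  A='10' vs B='011': no prefix
  A='10' vs F='11': no prefix
  F='11' vs C='00': no prefix
  F='11' vs D='010': no prefix
  F='11' vs B='011': no prefix
  F='11' vs A='10': no prefix
No violation found over all pairs.

YES -- this is a valid prefix code. No codeword is a prefix of any other codeword.


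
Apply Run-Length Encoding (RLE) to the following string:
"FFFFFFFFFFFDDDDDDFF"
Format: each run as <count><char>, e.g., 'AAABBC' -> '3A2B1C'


Scanning runs left to right:
  i=0: run of 'F' x 11 -> '11F'
  i=11: run of 'D' x 6 -> '6D'
  i=17: run of 'F' x 2 -> '2F'

RLE = 11F6D2F


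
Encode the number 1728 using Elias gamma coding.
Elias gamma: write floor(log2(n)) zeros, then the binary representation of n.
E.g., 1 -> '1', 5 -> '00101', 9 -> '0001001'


num_bits = floor(log2(1728)) + 1 = 11
leading_zeros = num_bits - 1 = 10
binary(1728) = 11011000000

Elias gamma(1728) = '0000000000' + '11011000000' = 000000000011011000000 (21 bits)


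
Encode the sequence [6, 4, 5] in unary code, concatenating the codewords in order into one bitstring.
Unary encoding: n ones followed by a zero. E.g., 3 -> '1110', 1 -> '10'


Encode each number as n ones followed by a terminating 0:
  6 -> 1111110 (7 bits)
  4 -> 11110 (5 bits)
  5 -> 111110 (6 bits)
Total length = 7 + 5 + 6 = 18 bits.

Unary([6, 4, 5]) = 111111011110111110 (18 bits)


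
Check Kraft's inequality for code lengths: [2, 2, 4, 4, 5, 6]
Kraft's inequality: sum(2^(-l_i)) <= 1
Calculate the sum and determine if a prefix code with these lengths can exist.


Sum = 2^(-2) + 2^(-2) + 2^(-4) + 2^(-4) + 2^(-5) + 2^(-6)
    = 0.25 + 0.25 + 0.0625 + 0.0625 + 0.03125 + 0.015625
    = 43/64 = 0.671875
Since 0.671875 <= 1, Kraft's inequality IS satisfied.
A prefix code with these lengths CAN exist.

Kraft sum = 0.671875. Satisfied.


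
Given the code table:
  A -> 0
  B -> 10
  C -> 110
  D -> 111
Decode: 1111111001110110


Decoding:
111 -> D
111 -> D
10 -> B
0 -> A
111 -> D
0 -> A
110 -> C


Result: DDBADAC


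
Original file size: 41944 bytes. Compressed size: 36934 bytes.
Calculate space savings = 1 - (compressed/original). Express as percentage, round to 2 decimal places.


ratio = compressed/original = 36934/41944 = 0.880555
savings = 1 - ratio = 1 - 0.880555 = 0.119445
as a percentage: 0.119445 * 100 = 11.94%

Space savings = 1 - 36934/41944 = 11.94%


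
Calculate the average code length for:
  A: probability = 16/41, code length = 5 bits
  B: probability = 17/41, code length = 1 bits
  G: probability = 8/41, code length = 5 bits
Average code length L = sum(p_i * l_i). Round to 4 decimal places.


Weighted contributions p_i * l_i:
  A: (16/41) * 5 = 80/41
  B: (17/41) * 1 = 17/41
  G: (8/41) * 5 = 40/41
Sum = (80 + 17 + 40)/41 = 137/41

L = 137/41 = 3.3415 bits/symbol


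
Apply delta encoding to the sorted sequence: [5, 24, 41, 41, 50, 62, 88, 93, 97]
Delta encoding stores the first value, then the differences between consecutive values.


First value: 5
Deltas:
  24 - 5 = 19
  41 - 24 = 17
  41 - 41 = 0
  50 - 41 = 9
  62 - 50 = 12
  88 - 62 = 26
  93 - 88 = 5
  97 - 93 = 4


Delta encoded: [5, 19, 17, 0, 9, 12, 26, 5, 4]


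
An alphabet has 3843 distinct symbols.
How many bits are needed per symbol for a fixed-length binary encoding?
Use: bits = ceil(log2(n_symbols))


log2(3843) = 11.908
Bracket: 2^11 = 2048 < 3843 <= 2^12 = 4096
So ceil(log2(3843)) = 12

bits = ceil(log2(3843)) = ceil(11.908) = 12 bits


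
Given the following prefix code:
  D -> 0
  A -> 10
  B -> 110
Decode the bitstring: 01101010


Decoding step by step:
Bits 0 -> D
Bits 110 -> B
Bits 10 -> A
Bits 10 -> A


Decoded message: DBAA


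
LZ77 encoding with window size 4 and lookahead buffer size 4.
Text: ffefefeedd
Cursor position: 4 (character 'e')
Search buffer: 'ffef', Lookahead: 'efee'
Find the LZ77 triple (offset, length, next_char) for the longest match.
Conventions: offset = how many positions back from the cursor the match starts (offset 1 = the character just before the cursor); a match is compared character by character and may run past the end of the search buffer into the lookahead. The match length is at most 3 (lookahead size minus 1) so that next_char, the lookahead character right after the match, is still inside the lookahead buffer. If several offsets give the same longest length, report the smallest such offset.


Try each offset into the search buffer:
  offset=1 (pos 3, char 'f'): match length 0
  offset=2 (pos 2, char 'e'): match length 3
  offset=3 (pos 1, char 'f'): match length 0
  offset=4 (pos 0, char 'f'): match length 0
Longest match has length 3 at offset 2.
next_char = character at position 4 + 3 = 7 -> 'e'

Best match: offset=2, length=3 (matching 'efe' starting at position 2)
LZ77 triple: (2, 3, 'e')


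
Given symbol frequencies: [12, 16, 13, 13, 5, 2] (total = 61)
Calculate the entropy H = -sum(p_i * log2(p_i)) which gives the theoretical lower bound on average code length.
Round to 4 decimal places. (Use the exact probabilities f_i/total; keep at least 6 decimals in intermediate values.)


Per-symbol terms -p_i * log2(p_i) with p_i = f_i/61:
  p = 12/61 = 0.196721: log2(p) = -2.345775, -p*log2(p) = 0.461464
  p = 16/61 = 0.262295: log2(p) = -1.930737, -p*log2(p) = 0.506423
  p = 13/61 = 0.213115: log2(p) = -2.230298, -p*log2(p) = 0.475309
  p = 13/61 = 0.213115: log2(p) = -2.230298, -p*log2(p) = 0.475309
  p = 5/61 = 0.081967: log2(p) = -3.608809, -p*log2(p) = 0.295804
  p = 2/61 = 0.032787: log2(p) = -4.930737, -p*log2(p) = 0.161664
H = 0.461464 + 0.506423 + 0.475309 + 0.475309 + 0.295804 + 0.161664 = 2.375973

H = 2.376 bits/symbol


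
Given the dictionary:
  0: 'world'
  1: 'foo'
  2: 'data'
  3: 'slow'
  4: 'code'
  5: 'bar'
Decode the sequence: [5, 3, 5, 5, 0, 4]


Look up each index in the dictionary:
  5 -> 'bar'
  3 -> 'slow'
  5 -> 'bar'
  5 -> 'bar'
  0 -> 'world'
  4 -> 'code'

Decoded: "bar slow bar bar world code"


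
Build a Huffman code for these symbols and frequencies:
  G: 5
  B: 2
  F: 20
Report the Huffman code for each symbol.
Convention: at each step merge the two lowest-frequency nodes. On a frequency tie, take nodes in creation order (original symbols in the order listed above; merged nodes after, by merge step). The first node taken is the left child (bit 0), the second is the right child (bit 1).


Huffman tree construction:
Step 1: Merge B(2) + G(5) = 7
Step 2: Merge (B+G)(7) + F(20) = 27
Read each symbol's code off the tree from the root (left child = 0, right child = 1).

Codes:
  G: 01 (length 2)
  B: 00 (length 2)
  F: 1 (length 1)
Average code length: 34/27 = 1.2593 bits/symbol


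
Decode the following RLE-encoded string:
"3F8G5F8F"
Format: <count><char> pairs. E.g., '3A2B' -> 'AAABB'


Expanding each <count><char> pair:
  3F -> 'FFF'
  8G -> 'GGGGGGGG'
  5F -> 'FFFFF'
  8F -> 'FFFFFFFF'

Decoded = FFFGGGGGGGGFFFFFFFFFFFFF


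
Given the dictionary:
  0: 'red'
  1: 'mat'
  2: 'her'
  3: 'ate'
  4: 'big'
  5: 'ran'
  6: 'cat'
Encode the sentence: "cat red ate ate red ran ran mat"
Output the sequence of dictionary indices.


Look up each word in the dictionary:
  'cat' -> 6
  'red' -> 0
  'ate' -> 3
  'ate' -> 3
  'red' -> 0
  'ran' -> 5
  'ran' -> 5
  'mat' -> 1

Encoded: [6, 0, 3, 3, 0, 5, 5, 1]


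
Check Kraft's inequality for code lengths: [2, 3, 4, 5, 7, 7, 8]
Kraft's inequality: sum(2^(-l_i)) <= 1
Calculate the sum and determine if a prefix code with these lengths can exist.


Sum = 2^(-2) + 2^(-3) + 2^(-4) + 2^(-5) + 2^(-7) + 2^(-7) + 2^(-8)
    = 0.25 + 0.125 + 0.0625 + 0.03125 + 0.0078125 + 0.0078125 + 0.00390625
    = 125/256 = 0.48828125
Since 0.48828125 <= 1, Kraft's inequality IS satisfied.
A prefix code with these lengths CAN exist.

Kraft sum = 0.48828125. Satisfied.
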